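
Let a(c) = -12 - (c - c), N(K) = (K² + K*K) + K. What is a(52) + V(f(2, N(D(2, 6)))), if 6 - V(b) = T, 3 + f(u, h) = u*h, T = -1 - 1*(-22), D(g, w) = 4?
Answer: -27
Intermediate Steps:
N(K) = K + 2*K² (N(K) = (K² + K²) + K = 2*K² + K = K + 2*K²)
T = 21 (T = -1 + 22 = 21)
f(u, h) = -3 + h*u (f(u, h) = -3 + u*h = -3 + h*u)
V(b) = -15 (V(b) = 6 - 1*21 = 6 - 21 = -15)
a(c) = -12 (a(c) = -12 - 1*0 = -12 + 0 = -12)
a(52) + V(f(2, N(D(2, 6)))) = -12 - 15 = -27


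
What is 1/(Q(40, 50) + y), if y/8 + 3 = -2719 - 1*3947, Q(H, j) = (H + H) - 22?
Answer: -1/53294 ≈ -1.8764e-5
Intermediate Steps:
Q(H, j) = -22 + 2*H (Q(H, j) = 2*H - 22 = -22 + 2*H)
y = -53352 (y = -24 + 8*(-2719 - 1*3947) = -24 + 8*(-2719 - 3947) = -24 + 8*(-6666) = -24 - 53328 = -53352)
1/(Q(40, 50) + y) = 1/((-22 + 2*40) - 53352) = 1/((-22 + 80) - 53352) = 1/(58 - 53352) = 1/(-53294) = -1/53294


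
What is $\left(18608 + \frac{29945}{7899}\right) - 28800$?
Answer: $- \frac{80476663}{7899} \approx -10188.0$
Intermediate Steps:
$\left(18608 + \frac{29945}{7899}\right) - 28800 = \frac{147014537}{7899} - 28800 = - \frac{80476663}{7899}$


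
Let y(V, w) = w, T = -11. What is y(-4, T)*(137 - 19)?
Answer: -1298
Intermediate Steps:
y(-4, T)*(137 - 19) = -11*(137 - 19) = -11*118 = -1298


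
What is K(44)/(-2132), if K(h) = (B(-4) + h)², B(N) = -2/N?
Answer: -7921/8528 ≈ -0.92882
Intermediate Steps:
K(h) = (½ + h)² (K(h) = (-2/(-4) + h)² = (-2*(-¼) + h)² = (½ + h)²)
K(44)/(-2132) = ((1 + 2*44)²/4)/(-2132) = ((1 + 88)²/4)*(-1/2132) = ((¼)*89²)*(-1/2132) = ((¼)*7921)*(-1/2132) = (7921/4)*(-1/2132) = -7921/8528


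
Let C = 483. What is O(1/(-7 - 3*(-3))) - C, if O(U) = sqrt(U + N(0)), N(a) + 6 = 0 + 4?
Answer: -483 + I*sqrt(6)/2 ≈ -483.0 + 1.2247*I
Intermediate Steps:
N(a) = -2 (N(a) = -6 + (0 + 4) = -6 + 4 = -2)
O(U) = sqrt(-2 + U) (O(U) = sqrt(U - 2) = sqrt(-2 + U))
O(1/(-7 - 3*(-3))) - C = sqrt(-2 + 1/(-7 - 3*(-3))) - 1*483 = sqrt(-2 + 1/(-7 + 9)) - 483 = sqrt(-2 + 1/2) - 483 = sqrt(-3/2) - 483 = I*sqrt(6)/2 - 483 = -483 + I*sqrt(6)/2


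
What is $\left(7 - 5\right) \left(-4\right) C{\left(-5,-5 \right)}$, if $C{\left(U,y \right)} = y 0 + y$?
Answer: $40$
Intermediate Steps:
$C{\left(U,y \right)} = y$ ($C{\left(U,y \right)} = 0 + y = y$)
$\left(7 - 5\right) \left(-4\right) C{\left(-5,-5 \right)} = \left(7 - 5\right) \left(-4\right) \left(-5\right) = 2 \left(-4\right) \left(-5\right) = \left(-8\right) \left(-5\right) = 40$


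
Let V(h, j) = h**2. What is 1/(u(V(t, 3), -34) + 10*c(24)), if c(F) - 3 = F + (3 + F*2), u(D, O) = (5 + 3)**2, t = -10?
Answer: 1/844 ≈ 0.0011848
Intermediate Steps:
u(D, O) = 64 (u(D, O) = 8**2 = 64)
c(F) = 6 + 3*F (c(F) = 3 + (F + (3 + F*2)) = 3 + (F + (3 + 2*F)) = 3 + (3 + 3*F) = 6 + 3*F)
1/(u(V(t, 3), -34) + 10*c(24)) = 1/(64 + 10*(6 + 3*24)) = 1/(64 + 10*(6 + 72)) = 1/(64 + 10*78) = 1/(64 + 780) = 1/844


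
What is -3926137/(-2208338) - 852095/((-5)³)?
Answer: 376440907047/55208450 ≈ 6818.5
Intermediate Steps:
-3926137/(-2208338) - 852095/((-5)³) = -3926137*(-1/2208338) - 852095/(-125) = 3926137/2208338 - 852095*(-1/125) = 3926137/2208338 + 170419/25 = 376440907047/55208450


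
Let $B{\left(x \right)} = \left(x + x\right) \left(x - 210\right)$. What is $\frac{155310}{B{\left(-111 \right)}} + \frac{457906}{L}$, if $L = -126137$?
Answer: $- \frac{2173493317}{1498129149} \approx -1.4508$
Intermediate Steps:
$B{\left(x \right)} = 2 x \left(-210 + x\right)$
$\frac{155310}{B{\left(-111 \right)}} + \frac{457906}{L} = \frac{155310}{2 \left(-111\right) \left(-210 - 111\right)} + \frac{457906}{-126137} = \frac{155310}{2 \left(-111\right) \left(-321\right)} + 457906 \left(- \frac{1}{126137}\right) = \frac{155310}{71262} - \frac{457906}{126137} = 155310 \cdot \frac{1}{71262} - \frac{457906}{126137} = \frac{25885}{11877} - \frac{457906}{126137} = - \frac{2173493317}{1498129149}$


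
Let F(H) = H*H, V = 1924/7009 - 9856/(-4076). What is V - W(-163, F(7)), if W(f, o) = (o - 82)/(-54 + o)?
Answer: -139537983/35710855 ≈ -3.9074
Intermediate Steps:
V = 19230732/7142171 (V = 1924*(1/7009) - 9856*(-1/4076) = 1924/7009 + 2464/1019 = 19230732/7142171 ≈ 2.6926)
F(H) = H**2
W(f, o) = (-82 + o)/(-54 + o)
V - W(-163, F(7)) = 19230732/7142171 - (-82 + 7**2)/(-54 + 7**2) = 19230732/7142171 - (-82 + 49)/(-54 + 49) = 19230732/7142171 - (-33)/(-5) = 19230732/7142171 - (-1)*(-33)/5 = 19230732/7142171 - 1*33/5 = 19230732/7142171 - 33/5 = -139537983/35710855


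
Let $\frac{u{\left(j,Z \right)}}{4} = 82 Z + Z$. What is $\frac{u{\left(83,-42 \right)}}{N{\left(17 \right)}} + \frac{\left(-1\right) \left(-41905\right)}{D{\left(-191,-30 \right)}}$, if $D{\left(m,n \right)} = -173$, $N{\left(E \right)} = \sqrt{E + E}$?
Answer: $- \frac{41905}{173} - \frac{6972 \sqrt{34}}{17} \approx -2633.6$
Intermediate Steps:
$N{\left(E \right)} = \sqrt{2} \sqrt{E}$ ($N{\left(E \right)} = \sqrt{2 E} = \sqrt{2} \sqrt{E}$)
$u{\left(j,Z \right)} = 332 Z$ ($u{\left(j,Z \right)} = 4 \left(82 Z + Z\right) = 4 \cdot 83 Z = 332 Z$)
$\frac{u{\left(83,-42 \right)}}{N{\left(17 \right)}} + \frac{\left(-1\right) \left(-41905\right)}{D{\left(-191,-30 \right)}} = \frac{332 \left(-42\right)}{\sqrt{2} \sqrt{17}} + \frac{\left(-1\right) \left(-41905\right)}{-173} = - \frac{13944}{\sqrt{34}} + 41905 \left(- \frac{1}{173}\right) = - 13944 \frac{\sqrt{34}}{34} - \frac{41905}{173} = - \frac{6972 \sqrt{34}}{17} - \frac{41905}{173} = - \frac{41905}{173} - \frac{6972 \sqrt{34}}{17}$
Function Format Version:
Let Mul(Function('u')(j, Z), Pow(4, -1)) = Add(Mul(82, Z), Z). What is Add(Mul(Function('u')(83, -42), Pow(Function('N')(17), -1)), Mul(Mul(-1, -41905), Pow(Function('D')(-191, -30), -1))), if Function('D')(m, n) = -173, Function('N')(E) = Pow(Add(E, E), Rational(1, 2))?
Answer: Add(Rational(-41905, 173), Mul(Rational(-6972, 17), Pow(34, Rational(1, 2)))) ≈ -2633.6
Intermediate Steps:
Function('N')(E) = Mul(Pow(2, Rational(1, 2)), Pow(E, Rational(1, 2))) (Function('N')(E) = Pow(Mul(2, E), Rational(1, 2)) = Mul(Pow(2, Rational(1, 2)), Pow(E, Rational(1, 2))))
Function('u')(j, Z) = Mul(332, Z) (Function('u')(j, Z) = Mul(4, Add(Mul(82, Z), Z)) = Mul(4, Mul(83, Z)) = Mul(332, Z))
Add(Mul(Function('u')(83, -42), Pow(Function('N')(17), -1)), Mul(Mul(-1, -41905), Pow(Function('D')(-191, -30), -1))) = Add(Mul(Mul(332, -42), Pow(Mul(Pow(2, Rational(1, 2)), Pow(17, Rational(1, 2))), -1)), Mul(Mul(-1, -41905), Pow(-173, -1))) = Add(Mul(-13944, Pow(Pow(34, Rational(1, 2)), -1)), Mul(41905, Rational(-1, 173))) = Add(Mul(-13944, Mul(Rational(1, 34), Pow(34, Rational(1, 2)))), Rational(-41905, 173)) = Add(Mul(Rational(-6972, 17), Pow(34, Rational(1, 2))), Rational(-41905, 173)) = Add(Rational(-41905, 173), Mul(Rational(-6972, 17), Pow(34, Rational(1, 2))))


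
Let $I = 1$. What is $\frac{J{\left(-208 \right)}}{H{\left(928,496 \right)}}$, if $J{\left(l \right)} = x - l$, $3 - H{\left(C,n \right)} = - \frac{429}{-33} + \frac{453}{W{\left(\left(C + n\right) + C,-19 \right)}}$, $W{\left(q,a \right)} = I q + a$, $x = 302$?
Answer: $- \frac{69990}{1399} \approx -50.029$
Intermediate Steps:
$W{\left(q,a \right)} = a + q$ ($W{\left(q,a \right)} = 1 q + a = q + a = a + q$)
$H{\left(C,n \right)} = -10 - \frac{453}{-19 + n + 2 C}$ ($H{\left(C,n \right)} = 3 - \left(- \frac{429}{-33} + \frac{453}{-19 + \left(\left(C + n\right) + C\right)}\right) = 3 - \left(\left(-429\right) \left(- \frac{1}{33}\right) + \frac{453}{-19 + \left(n + 2 C\right)}\right) = 3 - \left(13 + \frac{453}{-19 + n + 2 C}\right) = -10 - \frac{453}{-19 + n + 2 C}$)
$J{\left(l \right)} = 302 - l$
$\frac{J{\left(-208 \right)}}{H{\left(928,496 \right)}} = \frac{302 - -208}{\frac{1}{-19 + 496 + 2 \cdot 928} \left(-263 - 18560 - 4960\right)} = \frac{302 + 208}{\frac{1}{-19 + 496 + 1856} \left(-263 - 18560 - 4960\right)} = \frac{510}{\frac{1}{2333} \left(-23783\right)} = \frac{510}{- \frac{23783}{2333}} = 510 \left(- \frac{2333}{23783}\right) = - \frac{69990}{1399}$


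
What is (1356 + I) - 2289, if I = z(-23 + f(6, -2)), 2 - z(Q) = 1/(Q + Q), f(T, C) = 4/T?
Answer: -124751/134 ≈ -930.98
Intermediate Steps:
z(Q) = 2 - 1/(2*Q) (z(Q) = 2 - 1/(Q + Q) = 2 - 1/(2*Q))
I = 271/134 (I = 2 - 1/(2*(-23 + 4/6)) = 2 - 1/(2*(-23 + 4*(⅙))) = 2 - 1/(2*(-23 + ⅔)) = 2 - 1/(2*(-67/3)) = 2 - ½*(-3/67) = 2 + 3/134 = 271/134 ≈ 2.0224)
(1356 + I) - 2289 = (1356 + 271/134) - 2289 = 181975/134 - 2289 = -124751/134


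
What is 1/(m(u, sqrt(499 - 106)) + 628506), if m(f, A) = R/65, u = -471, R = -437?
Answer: 65/40852453 ≈ 1.5911e-6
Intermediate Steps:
m(f, A) = -437/65
1/(m(u, sqrt(499 - 106)) + 628506) = 1/(-437/65 + 628506) = 1/(40852453/65) = 65/40852453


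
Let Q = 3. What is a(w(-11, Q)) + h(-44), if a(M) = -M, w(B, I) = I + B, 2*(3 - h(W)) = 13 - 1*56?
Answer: 65/2 ≈ 32.500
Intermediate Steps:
h(W) = 49/2 (h(W) = 3 - (13 - 1*56)/2 = 3 - (13 - 56)/2 = 3 - ½*(-43) = 3 + 43/2 = 49/2)
w(B, I) = B + I
a(w(-11, Q)) + h(-44) = -(-11 + 3) + 49/2 = -1*(-8) + 49/2 = 8 + 49/2 = 65/2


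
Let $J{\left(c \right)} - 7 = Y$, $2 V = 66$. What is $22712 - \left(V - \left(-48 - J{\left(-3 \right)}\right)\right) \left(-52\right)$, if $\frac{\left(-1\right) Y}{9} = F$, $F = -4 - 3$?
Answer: $30564$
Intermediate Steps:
$V = 33$ ($V = \frac{1}{2} \cdot 66 = 33$)
$F = -7$
$Y = 63$ ($Y = \left(-9\right) \left(-7\right) = 63$)
$J{\left(c \right)} = 70$ ($J{\left(c \right)} = 7 + 63 = 70$)
$22712 - \left(V - \left(-48 - J{\left(-3 \right)}\right)\right) \left(-52\right) = 22712 - \left(33 + \left(\left(70 + 4\right) - -44\right)\right) \left(-52\right) = 22712 - \left(33 + \left(74 + 44\right)\right) \left(-52\right) = 22712 - \left(33 + 118\right) \left(-52\right) = 22712 - 151 \left(-52\right) = 22712 - -7852 = 22712 + 7852 = 30564$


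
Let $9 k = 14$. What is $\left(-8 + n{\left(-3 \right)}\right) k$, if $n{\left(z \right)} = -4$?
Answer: $- \frac{56}{3} \approx -18.667$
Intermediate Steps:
$k = \frac{14}{9}$ ($k = \frac{1}{9} \cdot 14 = \frac{14}{9} \approx 1.5556$)
$\left(-8 + n{\left(-3 \right)}\right) k = \left(-8 - 4\right) \frac{14}{9} = \left(-12\right) \frac{14}{9} = - \frac{56}{3}$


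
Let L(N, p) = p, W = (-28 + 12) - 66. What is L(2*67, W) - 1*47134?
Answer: -47216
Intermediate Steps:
W = -82 (W = -16 - 66 = -82)
L(2*67, W) - 1*47134 = -82 - 1*47134 = -82 - 47134 = -47216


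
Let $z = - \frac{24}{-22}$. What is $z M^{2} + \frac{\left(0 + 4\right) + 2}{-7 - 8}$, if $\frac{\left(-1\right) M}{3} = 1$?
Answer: $\frac{518}{55} \approx 9.4182$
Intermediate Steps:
$M = -3$ ($M = \left(-3\right) 1 = -3$)
$z = \frac{12}{11}$ ($z = \left(-24\right) \left(- \frac{1}{22}\right) = \frac{12}{11} \approx 1.0909$)
$z M^{2} + \frac{\left(0 + 4\right) + 2}{-7 - 8} = \frac{12 \left(-3\right)^{2}}{11} + \frac{\left(0 + 4\right) + 2}{-7 - 8} = \frac{12}{11} \cdot 9 + \frac{4 + 2}{-15} = \frac{108}{11} + 6 \left(- \frac{1}{15}\right) = \frac{108}{11} - \frac{2}{5} = \frac{518}{55}$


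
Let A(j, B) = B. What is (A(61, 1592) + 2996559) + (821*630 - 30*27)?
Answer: 3514571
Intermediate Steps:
(A(61, 1592) + 2996559) + (821*630 - 30*27) = (1592 + 2996559) + (821*630 - 30*27) = 2998151 + (517230 - 810) = 2998151 + 516420 = 3514571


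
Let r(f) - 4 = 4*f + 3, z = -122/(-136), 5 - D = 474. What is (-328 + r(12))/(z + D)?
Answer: 18564/31831 ≈ 0.58321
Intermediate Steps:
D = -469 (D = 5 - 1*474 = 5 - 474 = -469)
z = 61/68 (z = -122*(-1/136) = 61/68 ≈ 0.89706)
r(f) = 7 + 4*f (r(f) = 4 + (4*f + 3) = 4 + (3 + 4*f) = 7 + 4*f)
(-328 + r(12))/(z + D) = (-328 + (7 + 4*12))/(61/68 - 469) = (-328 + (7 + 48))/(-31831/68) = (-328 + 55)*(-68/31831) = -273*(-68/31831) = 18564/31831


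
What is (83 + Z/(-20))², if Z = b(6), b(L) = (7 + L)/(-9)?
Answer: 223592209/32400 ≈ 6901.0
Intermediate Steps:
b(L) = -7/9 - L/9 (b(L) = (7 + L)*(-⅑) = -7/9 - L/9)
Z = -13/9 (Z = -7/9 - ⅑*6 = -7/9 - ⅔ = -13/9 ≈ -1.4444)
(83 + Z/(-20))² = (83 - 13/9/(-20))² = (83 - 13/9*(-1/20))² = (83 + 13/180)² = (14953/180)² = 223592209/32400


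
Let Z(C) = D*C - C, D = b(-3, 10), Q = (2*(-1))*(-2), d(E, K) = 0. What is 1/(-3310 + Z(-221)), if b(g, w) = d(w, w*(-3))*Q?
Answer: -1/3089 ≈ -0.00032373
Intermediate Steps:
Q = 4 (Q = -2*(-2) = 4)
b(g, w) = 0 (b(g, w) = 0*4 = 0)
D = 0
Z(C) = -C (Z(C) = 0*C - C = 0 - C = -C)
1/(-3310 + Z(-221)) = 1/(-3310 - 1*(-221)) = 1/(-3310 + 221) = 1/(-3089) = -1/3089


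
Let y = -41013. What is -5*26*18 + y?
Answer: -43353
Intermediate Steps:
-5*26*18 + y = -5*26*18 - 41013 = -130*18 - 41013 = -2340 - 41013 = -43353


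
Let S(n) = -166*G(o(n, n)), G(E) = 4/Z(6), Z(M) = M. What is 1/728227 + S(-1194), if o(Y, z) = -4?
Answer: -241771361/2184681 ≈ -110.67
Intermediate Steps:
G(E) = ⅔ (G(E) = 4/6 = 4*(⅙) = ⅔)
S(n) = -332/3 (S(n) = -166*⅔ = -332/3)
1/728227 + S(-1194) = 1/728227 - 332/3 = -241771361/2184681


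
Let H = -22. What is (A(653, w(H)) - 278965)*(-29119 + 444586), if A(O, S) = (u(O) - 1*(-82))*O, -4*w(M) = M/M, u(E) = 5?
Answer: -92297655918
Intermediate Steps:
w(M) = -1/4 (w(M) = -M/(4*M) = -1/4*1 = -1/4)
A(O, S) = 87*O (A(O, S) = (5 - 1*(-82))*O = (5 + 82)*O = 87*O)
(A(653, w(H)) - 278965)*(-29119 + 444586) = (87*653 - 278965)*(-29119 + 444586) = (56811 - 278965)*415467 = -222154*415467 = -92297655918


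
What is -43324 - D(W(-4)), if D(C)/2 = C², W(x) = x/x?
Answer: -43326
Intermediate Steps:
W(x) = 1
D(C) = 2*C²
-43324 - D(W(-4)) = -43324 - 2*1² = -43324 - 2 = -43326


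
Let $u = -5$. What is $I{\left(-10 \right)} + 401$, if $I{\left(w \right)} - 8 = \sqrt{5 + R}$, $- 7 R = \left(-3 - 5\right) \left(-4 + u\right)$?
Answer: $409 + \frac{i \sqrt{259}}{7} \approx 409.0 + 2.2991 i$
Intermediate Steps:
$R = - \frac{72}{7}$ ($R = - \frac{\left(-3 - 5\right) \left(-4 - 5\right)}{7} = - \frac{\left(-8\right) \left(-9\right)}{7} = \left(- \frac{1}{7}\right) 72 = - \frac{72}{7} \approx -10.286$)
$I{\left(w \right)} = 8 + \frac{i \sqrt{259}}{7}$ ($I{\left(w \right)} = 8 + \sqrt{5 - \frac{72}{7}} = 8 + \sqrt{- \frac{37}{7}} = 8 + \frac{i \sqrt{259}}{7}$)
$I{\left(-10 \right)} + 401 = \left(8 + \frac{i \sqrt{259}}{7}\right) + 401 = 409 + \frac{i \sqrt{259}}{7}$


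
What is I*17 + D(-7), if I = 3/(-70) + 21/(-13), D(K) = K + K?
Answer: -38393/910 ≈ -42.190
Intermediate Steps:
D(K) = 2*K
I = -1509/910 (I = 3*(-1/70) + 21*(-1/13) = -3/70 - 21/13 = -1509/910 ≈ -1.6582)
I*17 + D(-7) = -1509/910*17 + 2*(-7) = -25653/910 - 14 = -38393/910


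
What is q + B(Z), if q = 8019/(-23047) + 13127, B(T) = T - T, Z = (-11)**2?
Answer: 302529950/23047 ≈ 13127.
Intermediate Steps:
Z = 121
B(T) = 0
q = 302529950/23047 (q = 8019*(-1/23047) + 13127 = -8019/23047 + 13127 = 302529950/23047 ≈ 13127.)
q + B(Z) = 302529950/23047 + 0 = 302529950/23047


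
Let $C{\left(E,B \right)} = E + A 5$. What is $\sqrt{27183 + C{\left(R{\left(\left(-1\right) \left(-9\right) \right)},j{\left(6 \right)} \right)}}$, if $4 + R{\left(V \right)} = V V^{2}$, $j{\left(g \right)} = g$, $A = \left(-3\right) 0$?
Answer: $2 \sqrt{6977} \approx 167.06$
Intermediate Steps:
$A = 0$
$R{\left(V \right)} = -4 + V^{3}$ ($R{\left(V \right)} = -4 + V V^{2} = -4 + V^{3}$)
$C{\left(E,B \right)} = E$ ($C{\left(E,B \right)} = E + 0 \cdot 5 = E + 0 = E$)
$\sqrt{27183 + C{\left(R{\left(\left(-1\right) \left(-9\right) \right)},j{\left(6 \right)} \right)}} = \sqrt{27183 - \left(4 - \left(\left(-1\right) \left(-9\right)\right)^{3}\right)} = \sqrt{27183 - \left(4 - 9^{3}\right)} = \sqrt{27183 + \left(-4 + 729\right)} = \sqrt{27183 + 725} = \sqrt{27908} = 2 \sqrt{6977}$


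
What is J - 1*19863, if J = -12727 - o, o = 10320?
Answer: -42910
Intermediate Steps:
J = -23047 (J = -12727 - 1*10320 = -12727 - 10320 = -23047)
J - 1*19863 = -23047 - 1*19863 = -23047 - 19863 = -42910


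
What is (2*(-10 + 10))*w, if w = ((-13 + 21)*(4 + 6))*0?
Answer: 0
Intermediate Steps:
w = 0 (w = (8*10)*0 = 80*0 = 0)
(2*(-10 + 10))*w = (2*(-10 + 10))*0 = (2*0)*0 = 0*0 = 0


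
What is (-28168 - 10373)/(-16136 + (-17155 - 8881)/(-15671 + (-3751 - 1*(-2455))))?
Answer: 653925147/273753476 ≈ 2.3887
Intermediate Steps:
(-28168 - 10373)/(-16136 + (-17155 - 8881)/(-15671 + (-3751 - 1*(-2455)))) = -38541/(-16136 - 26036/(-15671 + (-3751 + 2455))) = -38541/(-16136 - 26036/(-15671 - 1296)) = -38541/(-16136 - 26036/(-16967)) = -38541/(-16136 - 26036*(-1/16967)) = -38541/(-16136 + 26036/16967) = -38541/(-273753476/16967) = -38541*(-16967/273753476) = 653925147/273753476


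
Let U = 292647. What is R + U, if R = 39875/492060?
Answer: 28799984539/98412 ≈ 2.9265e+5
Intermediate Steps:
R = 7975/98412 (R = 39875*(1/492060) = 7975/98412 ≈ 0.081037)
R + U = 7975/98412 + 292647 = 28799984539/98412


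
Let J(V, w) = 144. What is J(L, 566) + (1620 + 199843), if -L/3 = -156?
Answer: 201607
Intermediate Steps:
L = 468 (L = -3*(-156) = 468)
J(L, 566) + (1620 + 199843) = 144 + (1620 + 199843) = 144 + 201463 = 201607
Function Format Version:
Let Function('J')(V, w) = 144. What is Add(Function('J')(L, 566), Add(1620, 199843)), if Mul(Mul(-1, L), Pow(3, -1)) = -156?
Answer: 201607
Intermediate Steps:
L = 468 (L = Mul(-3, -156) = 468)
Add(Function('J')(L, 566), Add(1620, 199843)) = Add(144, Add(1620, 199843)) = Add(144, 201463) = 201607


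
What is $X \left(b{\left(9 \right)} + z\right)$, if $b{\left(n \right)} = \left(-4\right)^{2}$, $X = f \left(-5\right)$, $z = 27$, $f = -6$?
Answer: $1290$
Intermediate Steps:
$X = 30$ ($X = \left(-6\right) \left(-5\right) = 30$)
$b{\left(n \right)} = 16$
$X \left(b{\left(9 \right)} + z\right) = 30 \left(16 + 27\right) = 30 \cdot 43 = 1290$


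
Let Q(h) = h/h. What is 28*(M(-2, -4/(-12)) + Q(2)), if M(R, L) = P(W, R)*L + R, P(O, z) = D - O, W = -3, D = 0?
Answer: 0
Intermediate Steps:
Q(h) = 1
P(O, z) = -O (P(O, z) = 0 - O = -O)
M(R, L) = R + 3*L (M(R, L) = (-1*(-3))*L + R = 3*L + R = R + 3*L)
28*(M(-2, -4/(-12)) + Q(2)) = 28*((-2 + 3*(-4/(-12))) + 1) = 28*((-2 + 3*(-4*(-1/12))) + 1) = 28*((-2 + 3*(⅓)) + 1) = 28*((-2 + 1) + 1) = 28*(-1 + 1) = 28*0 = 0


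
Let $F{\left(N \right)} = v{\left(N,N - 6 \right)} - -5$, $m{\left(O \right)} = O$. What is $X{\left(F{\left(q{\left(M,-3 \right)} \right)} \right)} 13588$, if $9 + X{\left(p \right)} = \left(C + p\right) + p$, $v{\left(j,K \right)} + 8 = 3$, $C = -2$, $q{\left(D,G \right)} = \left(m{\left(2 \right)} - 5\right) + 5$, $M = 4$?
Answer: $-149468$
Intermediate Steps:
$q{\left(D,G \right)} = 2$ ($q{\left(D,G \right)} = \left(2 - 5\right) + 5 = -3 + 5 = 2$)
$v{\left(j,K \right)} = -5$ ($v{\left(j,K \right)} = -8 + 3 = -5$)
$F{\left(N \right)} = 0$ ($F{\left(N \right)} = -5 - -5 = -5 + 5 = 0$)
$X{\left(p \right)} = -11 + 2 p$ ($X{\left(p \right)} = -9 + \left(\left(-2 + p\right) + p\right) = -9 + \left(-2 + 2 p\right) = -11 + 2 p$)
$X{\left(F{\left(q{\left(M,-3 \right)} \right)} \right)} 13588 = \left(-11 + 2 \cdot 0\right) 13588 = \left(-11 + 0\right) 13588 = \left(-11\right) 13588 = -149468$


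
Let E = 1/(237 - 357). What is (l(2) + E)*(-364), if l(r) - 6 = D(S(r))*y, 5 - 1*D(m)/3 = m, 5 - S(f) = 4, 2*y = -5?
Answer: 262171/30 ≈ 8739.0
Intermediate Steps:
y = -5/2 (y = (1/2)*(-5) = -5/2 ≈ -2.5000)
S(f) = 1 (S(f) = 5 - 1*4 = 5 - 4 = 1)
D(m) = 15 - 3*m
l(r) = -24 (l(r) = 6 + (15 - 3*1)*(-5/2) = 6 + (15 - 3)*(-5/2) = 6 + 12*(-5/2) = 6 - 30 = -24)
E = -1/120 (E = 1/(-120) = -1/120 ≈ -0.0083333)
(l(2) + E)*(-364) = (-24 - 1/120)*(-364) = -2881/120*(-364) = 262171/30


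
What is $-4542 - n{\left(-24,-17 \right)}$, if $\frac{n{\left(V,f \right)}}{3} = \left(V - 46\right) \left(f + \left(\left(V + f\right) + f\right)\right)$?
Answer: $-20292$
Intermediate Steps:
$n{\left(V,f \right)} = 3 \left(-46 + V\right) \left(V + 3 f\right)$ ($n{\left(V,f \right)} = 3 \left(V - 46\right) \left(f + \left(\left(V + f\right) + f\right)\right) = 3 \left(-46 + V\right) \left(f + \left(V + 2 f\right)\right) = 3 \left(-46 + V\right) \left(V + 3 f\right)$)
$-4542 - n{\left(-24,-17 \right)} = -4542 - \left(\left(-414\right) \left(-17\right) - -3312 + 3 \left(-24\right)^{2} + 9 \left(-24\right) \left(-17\right)\right) = -4542 - \left(7038 + 3312 + 3 \cdot 576 + 3672\right) = -4542 - \left(7038 + 3312 + 1728 + 3672\right) = -4542 - 15750 = -20292$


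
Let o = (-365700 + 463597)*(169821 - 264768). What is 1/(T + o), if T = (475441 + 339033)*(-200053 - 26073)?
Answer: -1/193468774183 ≈ -5.1688e-12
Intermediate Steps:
o = -9295026459 (o = 97897*(-94947) = -9295026459)
T = -184173747724 (T = 814474*(-226126) = -184173747724)
1/(T + o) = 1/(-184173747724 - 9295026459) = 1/(-193468774183) = -1/193468774183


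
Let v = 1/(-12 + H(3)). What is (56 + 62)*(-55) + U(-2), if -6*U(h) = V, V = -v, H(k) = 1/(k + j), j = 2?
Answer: -2297465/354 ≈ -6490.0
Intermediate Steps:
H(k) = 1/(2 + k) (H(k) = 1/(k + 2) = 1/(2 + k))
v = -5/59 (v = 1/(-12 + 1/(2 + 3)) = 1/(-12 + 1/5) = 1/(-59/5) = -5/59 ≈ -0.084746)
V = 5/59 (V = -1*(-5/59) = 5/59 ≈ 0.084746)
U(h) = -5/354 (U(h) = -1/6*5/59 = -5/354)
(56 + 62)*(-55) + U(-2) = (56 + 62)*(-55) - 5/354 = 118*(-55) - 5/354 = -6490 - 5/354 = -2297465/354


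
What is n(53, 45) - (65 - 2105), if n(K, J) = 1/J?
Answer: 91801/45 ≈ 2040.0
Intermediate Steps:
n(53, 45) - (65 - 2105) = 1/45 - (65 - 2105) = 1/45 - 1*(-2040) = 1/45 + 2040 = 91801/45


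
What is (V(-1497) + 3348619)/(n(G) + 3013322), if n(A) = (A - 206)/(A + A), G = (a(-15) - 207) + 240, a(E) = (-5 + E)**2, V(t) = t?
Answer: 2898607652/2609537079 ≈ 1.1108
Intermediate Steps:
G = 433 (G = ((-5 - 15)**2 - 207) + 240 = ((-20)**2 - 207) + 240 = (400 - 207) + 240 = 193 + 240 = 433)
n(A) = (-206 + A)/(2*A) (n(A) = (-206 + A)/((2*A)) = (-206 + A)*(1/(2*A)) = (-206 + A)/(2*A))
(V(-1497) + 3348619)/(n(G) + 3013322) = (-1497 + 3348619)/((1/2)*(-206 + 433)/433 + 3013322) = 3347122/((1/2)*(1/433)*227 + 3013322) = 3347122/(227/866 + 3013322) = 3347122/(2609537079/866) = 3347122*(866/2609537079) = 2898607652/2609537079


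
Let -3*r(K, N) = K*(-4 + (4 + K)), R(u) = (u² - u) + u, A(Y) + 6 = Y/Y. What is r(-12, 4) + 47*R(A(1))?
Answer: 1127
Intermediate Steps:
A(Y) = -5 (A(Y) = -6 + Y/Y = -6 + 1 = -5)
R(u) = u²
r(K, N) = -K²/3 (r(K, N) = -K*(-4 + (4 + K))/3 = -K*K/3 = -K²/3)
r(-12, 4) + 47*R(A(1)) = -⅓*(-12)² + 47*(-5)² = -⅓*144 + 47*25 = -48 + 1175 = 1127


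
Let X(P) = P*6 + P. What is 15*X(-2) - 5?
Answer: -215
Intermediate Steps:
X(P) = 7*P (X(P) = 6*P + P = 7*P)
15*X(-2) - 5 = 15*(7*(-2)) - 5 = 15*(-14) - 5 = -210 - 5 = -215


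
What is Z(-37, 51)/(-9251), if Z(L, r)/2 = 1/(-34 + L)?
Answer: 2/656821 ≈ 3.0450e-6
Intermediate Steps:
Z(L, r) = 2/(-34 + L)
Z(-37, 51)/(-9251) = (2/(-34 - 37))/(-9251) = (2/(-71))*(-1/9251) = (2*(-1/71))*(-1/9251) = -2/71*(-1/9251) = 2/656821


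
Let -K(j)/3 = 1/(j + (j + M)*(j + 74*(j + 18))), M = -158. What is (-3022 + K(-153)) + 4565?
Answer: 1622371919/1051440 ≈ 1543.0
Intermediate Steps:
K(j) = -3/(j + (-158 + j)*(1332 + 75*j)) (K(j) = -3/(j + (j - 158)*(j + 74*(j + 18))) = -3/(j + (-158 + j)*(j + 74*(18 + j))) = -3/(j + (-158 + j)*(j + (1332 + 74*j))) = -3/(j + (-158 + j)*(1332 + 75*j)))
(-3022 + K(-153)) + 4565 = (-3022 + 3/(210456 - 75*(-153)**2 + 10517*(-153))) + 4565 = (-3022 + 3/(210456 - 75*23409 - 1609101)) + 4565 = (-3022 + 3/(210456 - 1755675 - 1609101)) + 4565 = (-3022 + 3/(-3154320)) + 4565 = (-3022 + 3*(-1/3154320)) + 4565 = (-3022 - 1/1051440) + 4565 = -3177451681/1051440 + 4565 = 1622371919/1051440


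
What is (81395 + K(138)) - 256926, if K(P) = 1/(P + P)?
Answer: -48446555/276 ≈ -1.7553e+5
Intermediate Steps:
K(P) = 1/(2*P)
(81395 + K(138)) - 256926 = (81395 + (½)/138) - 256926 = (81395 + (½)*(1/138)) - 256926 = (81395 + 1/276) - 256926 = 22465021/276 - 256926 = -48446555/276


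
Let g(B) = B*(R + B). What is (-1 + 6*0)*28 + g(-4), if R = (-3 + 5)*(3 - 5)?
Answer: 4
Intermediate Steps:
R = -4 (R = 2*(-2) = -4)
g(B) = B*(-4 + B)
(-1 + 6*0)*28 + g(-4) = (-1 + 6*0)*28 - 4*(-4 - 4) = (-1 + 0)*28 - 4*(-8) = -1*28 + 32 = -28 + 32 = 4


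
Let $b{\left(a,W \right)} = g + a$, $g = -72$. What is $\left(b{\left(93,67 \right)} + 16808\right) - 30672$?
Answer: $-13843$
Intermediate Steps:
$b{\left(a,W \right)} = -72 + a$
$\left(b{\left(93,67 \right)} + 16808\right) - 30672 = \left(\left(-72 + 93\right) + 16808\right) - 30672 = \left(21 + 16808\right) - 30672 = 16829 - 30672 = -13843$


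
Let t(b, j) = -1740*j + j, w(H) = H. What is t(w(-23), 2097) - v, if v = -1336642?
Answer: -2310041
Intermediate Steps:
t(b, j) = -1739*j
t(w(-23), 2097) - v = -1739*2097 - 1*(-1336642) = -3646683 + 1336642 = -2310041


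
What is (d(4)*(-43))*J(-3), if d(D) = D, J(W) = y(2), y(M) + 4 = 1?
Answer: 516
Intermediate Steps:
y(M) = -3 (y(M) = -4 + 1 = -3)
J(W) = -3
(d(4)*(-43))*J(-3) = (4*(-43))*(-3) = -172*(-3) = 516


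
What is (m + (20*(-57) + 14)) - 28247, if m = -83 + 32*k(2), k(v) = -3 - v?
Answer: -29616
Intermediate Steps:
m = -243 (m = -83 + 32*(-3 - 1*2) = -83 + 32*(-3 - 2) = -83 + 32*(-5) = -83 - 160 = -243)
(m + (20*(-57) + 14)) - 28247 = (-243 + (20*(-57) + 14)) - 28247 = (-243 + (-1140 + 14)) - 28247 = (-243 - 1126) - 28247 = -1369 - 28247 = -29616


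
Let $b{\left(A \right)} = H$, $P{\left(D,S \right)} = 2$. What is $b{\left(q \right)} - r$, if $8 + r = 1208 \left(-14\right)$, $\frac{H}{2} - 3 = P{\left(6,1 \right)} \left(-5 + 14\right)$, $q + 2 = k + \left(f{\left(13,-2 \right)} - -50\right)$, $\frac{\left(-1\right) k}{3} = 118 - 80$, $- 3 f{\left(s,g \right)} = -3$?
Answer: $16962$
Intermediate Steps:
$f{\left(s,g \right)} = 1$ ($f{\left(s,g \right)} = \left(- \frac{1}{3}\right) \left(-3\right) = 1$)
$k = -114$ ($k = - 3 \left(118 - 80\right) = \left(-3\right) 38 = -114$)
$q = -65$ ($q = -2 + \left(-114 + \left(1 - -50\right)\right) = -2 + \left(-114 + \left(1 + 50\right)\right) = -2 + \left(-114 + 51\right) = -2 - 63 = -65$)
$H = 42$ ($H = 6 + 2 \cdot 2 \left(-5 + 14\right) = 6 + 2 \cdot 2 \cdot 9 = 6 + 2 \cdot 18 = 6 + 36 = 42$)
$b{\left(A \right)} = 42$
$r = -16920$ ($r = -8 + 1208 \left(-14\right) = -8 - 16912 = -16920$)
$b{\left(q \right)} - r = 42 - -16920 = 42 + 16920 = 16962$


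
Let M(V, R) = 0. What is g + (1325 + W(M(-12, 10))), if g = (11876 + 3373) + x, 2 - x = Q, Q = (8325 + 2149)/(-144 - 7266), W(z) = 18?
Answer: 61486007/3705 ≈ 16595.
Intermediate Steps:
Q = -5237/3705 (Q = 10474/(-7410) = 10474*(-1/7410) = -5237/3705 ≈ -1.4135)
x = 12647/3705 (x = 2 - 1*(-5237/3705) = 2 + 5237/3705 = 12647/3705 ≈ 3.4135)
g = 56510192/3705 (g = (11876 + 3373) + 12647/3705 = 15249 + 12647/3705 = 56510192/3705 ≈ 15252.)
g + (1325 + W(M(-12, 10))) = 56510192/3705 + (1325 + 18) = 56510192/3705 + 1343 = 61486007/3705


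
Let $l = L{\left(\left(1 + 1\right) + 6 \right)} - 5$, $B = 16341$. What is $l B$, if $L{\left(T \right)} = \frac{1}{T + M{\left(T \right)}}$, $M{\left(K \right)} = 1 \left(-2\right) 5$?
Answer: $- \frac{179751}{2} \approx -89876.0$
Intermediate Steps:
$M{\left(K \right)} = -10$ ($M{\left(K \right)} = \left(-2\right) 5 = -10$)
$L{\left(T \right)} = \frac{1}{-10 + T}$ ($L{\left(T \right)} = \frac{1}{T - 10} = \frac{1}{-10 + T}$)
$l = - \frac{11}{2}$ ($l = \frac{1}{-10 + \left(\left(1 + 1\right) + 6\right)} - 5 = \frac{1}{-10 + \left(2 + 6\right)} - 5 = \frac{1}{-10 + 8} - 5 = \frac{1}{-2} - 5 = - \frac{1}{2} - 5 = - \frac{11}{2} \approx -5.5$)
$l B = \left(- \frac{11}{2}\right) 16341 = - \frac{179751}{2}$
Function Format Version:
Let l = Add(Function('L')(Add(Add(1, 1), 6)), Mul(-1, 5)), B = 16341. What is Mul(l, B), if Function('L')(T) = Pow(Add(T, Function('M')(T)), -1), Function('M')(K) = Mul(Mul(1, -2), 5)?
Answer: Rational(-179751, 2) ≈ -89876.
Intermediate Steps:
Function('M')(K) = -10 (Function('M')(K) = Mul(-2, 5) = -10)
Function('L')(T) = Pow(Add(-10, T), -1) (Function('L')(T) = Pow(Add(T, -10), -1) = Pow(Add(-10, T), -1))
l = Rational(-11, 2) (l = Add(Pow(Add(-10, Add(Add(1, 1), 6)), -1), Mul(-1, 5)) = Add(Pow(Add(-10, Add(2, 6)), -1), -5) = Add(Pow(Add(-10, 8), -1), -5) = Add(Pow(-2, -1), -5) = Add(Rational(-1, 2), -5) = Rational(-11, 2) ≈ -5.5000)
Mul(l, B) = Mul(Rational(-11, 2), 16341) = Rational(-179751, 2)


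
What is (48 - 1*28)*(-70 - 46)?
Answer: -2320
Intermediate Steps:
(48 - 1*28)*(-70 - 46) = (48 - 28)*(-116) = 20*(-116) = -2320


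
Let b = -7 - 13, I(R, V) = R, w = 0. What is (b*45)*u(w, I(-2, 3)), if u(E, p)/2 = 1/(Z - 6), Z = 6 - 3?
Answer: 600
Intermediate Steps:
Z = 3
u(E, p) = -2/3 (u(E, p) = 2/(3 - 6) = 2/(-3) = 2*(-1/3) = -2/3)
b = -20
(b*45)*u(w, I(-2, 3)) = -20*45*(-2/3) = -900*(-2/3) = 600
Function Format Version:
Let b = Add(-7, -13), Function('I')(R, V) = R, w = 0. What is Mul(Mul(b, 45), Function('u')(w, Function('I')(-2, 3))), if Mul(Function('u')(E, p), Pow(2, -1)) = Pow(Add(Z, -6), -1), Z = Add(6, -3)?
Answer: 600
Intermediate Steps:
Z = 3
Function('u')(E, p) = Rational(-2, 3) (Function('u')(E, p) = Mul(2, Pow(Add(3, -6), -1)) = Mul(2, Pow(-3, -1)) = Mul(2, Rational(-1, 3)) = Rational(-2, 3))
b = -20
Mul(Mul(b, 45), Function('u')(w, Function('I')(-2, 3))) = Mul(Mul(-20, 45), Rational(-2, 3)) = Mul(-900, Rational(-2, 3)) = 600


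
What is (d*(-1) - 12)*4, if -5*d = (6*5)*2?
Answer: 0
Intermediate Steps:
d = -12 (d = -6*5*2/5 = -6*2 = -⅕*60 = -12)
(d*(-1) - 12)*4 = (-12*(-1) - 12)*4 = (12 - 12)*4 = 0*4 = 0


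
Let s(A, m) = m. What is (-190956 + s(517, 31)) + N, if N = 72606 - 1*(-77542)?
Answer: -40777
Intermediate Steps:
N = 150148 (N = 72606 + 77542 = 150148)
(-190956 + s(517, 31)) + N = (-190956 + 31) + 150148 = -190925 + 150148 = -40777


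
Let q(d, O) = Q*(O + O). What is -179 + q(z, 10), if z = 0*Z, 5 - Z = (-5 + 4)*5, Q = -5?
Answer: -279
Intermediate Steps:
Z = 10 (Z = 5 - (-5 + 4)*5 = 5 - (-1)*5 = 5 - 1*(-5) = 5 + 5 = 10)
z = 0 (z = 0*10 = 0)
q(d, O) = -10*O (q(d, O) = -5*(O + O) = -10*O)
-179 + q(z, 10) = -179 - 10*10 = -179 - 100 = -279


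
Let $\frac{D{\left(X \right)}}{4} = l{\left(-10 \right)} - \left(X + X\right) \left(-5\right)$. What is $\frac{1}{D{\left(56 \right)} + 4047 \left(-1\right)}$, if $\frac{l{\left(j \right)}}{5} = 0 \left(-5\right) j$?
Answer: $- \frac{1}{1807} \approx -0.0005534$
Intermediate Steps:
$l{\left(j \right)} = 0$ ($l{\left(j \right)} = 5 \cdot 0 \left(-5\right) j = 5 \cdot 0 j = 5 \cdot 0 = 0$)
$D{\left(X \right)} = 40 X$ ($D{\left(X \right)} = 4 \left(0 - \left(X + X\right) \left(-5\right)\right) = 4 \left(0 - 2 X \left(-5\right)\right) = 4 \left(0 - - 10 X\right) = 4 \left(0 + 10 X\right) = 4 \cdot 10 X = 40 X$)
$\frac{1}{D{\left(56 \right)} + 4047 \left(-1\right)} = \frac{1}{40 \cdot 56 + 4047 \left(-1\right)} = \frac{1}{2240 - 4047} = \frac{1}{-1807} = - \frac{1}{1807}$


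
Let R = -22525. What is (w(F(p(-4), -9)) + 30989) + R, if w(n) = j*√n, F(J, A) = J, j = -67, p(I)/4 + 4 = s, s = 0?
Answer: 8464 - 268*I ≈ 8464.0 - 268.0*I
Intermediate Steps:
p(I) = -16 (p(I) = -16 + 4*0 = -16 + 0 = -16)
w(n) = -67*√n
(w(F(p(-4), -9)) + 30989) + R = (-268*I + 30989) - 22525 = (30989 - 268*I) - 22525 = 8464 - 268*I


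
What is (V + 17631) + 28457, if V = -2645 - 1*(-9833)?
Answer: 53276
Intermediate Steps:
V = 7188 (V = -2645 + 9833 = 7188)
(V + 17631) + 28457 = (7188 + 17631) + 28457 = 24819 + 28457 = 53276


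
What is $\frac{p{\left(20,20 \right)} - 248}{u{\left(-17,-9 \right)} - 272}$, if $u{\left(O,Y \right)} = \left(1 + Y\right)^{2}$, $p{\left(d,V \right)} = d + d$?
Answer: $1$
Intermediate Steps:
$p{\left(d,V \right)} = 2 d$
$\frac{p{\left(20,20 \right)} - 248}{u{\left(-17,-9 \right)} - 272} = \frac{2 \cdot 20 - 248}{\left(1 - 9\right)^{2} - 272} = \frac{40 - 248}{\left(-8\right)^{2} - 272} = - \frac{208}{64 - 272} = - \frac{208}{-208} = \left(-208\right) \left(- \frac{1}{208}\right) = 1$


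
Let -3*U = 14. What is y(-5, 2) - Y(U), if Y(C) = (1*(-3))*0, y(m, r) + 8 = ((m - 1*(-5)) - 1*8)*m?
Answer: 32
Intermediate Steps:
y(m, r) = -8 + m*(-3 + m) (y(m, r) = -8 + ((m - 1*(-5)) - 1*8)*m = -8 + ((m + 5) - 8)*m = -8 + ((5 + m) - 8)*m = -8 + (-3 + m)*m = -8 + m*(-3 + m))
U = -14/3 (U = -⅓*14 = -14/3 ≈ -4.6667)
Y(C) = 0 (Y(C) = -3*0 = 0)
y(-5, 2) - Y(U) = (-8 + (-5)² - 3*(-5)) - 1*0 = (-8 + 25 + 15) + 0 = 32 + 0 = 32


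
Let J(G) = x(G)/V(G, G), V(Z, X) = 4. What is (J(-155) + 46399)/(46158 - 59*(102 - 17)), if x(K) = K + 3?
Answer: 46361/41143 ≈ 1.1268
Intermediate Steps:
x(K) = 3 + K
J(G) = ¾ + G/4 (J(G) = (3 + G)/4 = (3 + G)*(¼) = ¾ + G/4)
(J(-155) + 46399)/(46158 - 59*(102 - 17)) = ((¾ + (¼)*(-155)) + 46399)/(46158 - 59*(102 - 17)) = ((¾ - 155/4) + 46399)/(46158 - 59*85) = (-38 + 46399)/(46158 - 5015) = 46361/41143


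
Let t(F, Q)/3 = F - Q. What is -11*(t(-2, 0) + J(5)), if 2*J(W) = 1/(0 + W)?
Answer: 649/10 ≈ 64.900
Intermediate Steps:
J(W) = 1/(2*W) (J(W) = 1/(2*(0 + W)) = 1/(2*W))
t(F, Q) = -3*Q + 3*F (t(F, Q) = 3*(F - Q) = -3*Q + 3*F)
-11*(t(-2, 0) + J(5)) = -11*((-3*0 + 3*(-2)) + (½)/5) = -11*((0 - 6) + (½)*(⅕)) = -11*(-6 + ⅒) = -11*(-59/10) = 649/10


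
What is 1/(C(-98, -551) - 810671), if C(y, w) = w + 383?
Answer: -1/810839 ≈ -1.2333e-6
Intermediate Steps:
C(y, w) = 383 + w
1/(C(-98, -551) - 810671) = 1/((383 - 551) - 810671) = 1/(-168 - 810671) = 1/(-810839) = -1/810839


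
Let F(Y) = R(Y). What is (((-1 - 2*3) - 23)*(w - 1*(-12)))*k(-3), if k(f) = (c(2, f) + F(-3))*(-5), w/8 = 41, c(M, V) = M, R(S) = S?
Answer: -51000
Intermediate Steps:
F(Y) = Y
w = 328 (w = 8*41 = 328)
k(f) = 5 (k(f) = (2 - 3)*(-5) = -1*(-5) = 5)
(((-1 - 2*3) - 23)*(w - 1*(-12)))*k(-3) = (((-1 - 2*3) - 23)*(328 - 1*(-12)))*5 = (((-1 - 6) - 23)*(328 + 12))*5 = ((-7 - 23)*340)*5 = -30*340*5 = -10200*5 = -51000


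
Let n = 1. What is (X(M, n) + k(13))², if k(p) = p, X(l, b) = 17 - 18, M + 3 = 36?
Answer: 144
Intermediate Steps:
M = 33 (M = -3 + 36 = 33)
X(l, b) = -1
(X(M, n) + k(13))² = (-1 + 13)² = 12² = 144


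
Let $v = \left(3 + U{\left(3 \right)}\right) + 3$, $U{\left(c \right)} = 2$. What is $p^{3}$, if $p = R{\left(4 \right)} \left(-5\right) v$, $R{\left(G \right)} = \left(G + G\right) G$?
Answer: $-2097152000$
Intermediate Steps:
$R{\left(G \right)} = 2 G^{2}$ ($R{\left(G \right)} = 2 G G = 2 G^{2}$)
$v = 8$ ($v = \left(3 + 2\right) + 3 = 5 + 3 = 8$)
$p = -1280$ ($p = 2 \cdot 4^{2} \left(-5\right) 8 = 2 \cdot 16 \left(-5\right) 8 = 32 \left(-5\right) 8 = \left(-160\right) 8 = -1280$)
$p^{3} = \left(-1280\right)^{3} = -2097152000$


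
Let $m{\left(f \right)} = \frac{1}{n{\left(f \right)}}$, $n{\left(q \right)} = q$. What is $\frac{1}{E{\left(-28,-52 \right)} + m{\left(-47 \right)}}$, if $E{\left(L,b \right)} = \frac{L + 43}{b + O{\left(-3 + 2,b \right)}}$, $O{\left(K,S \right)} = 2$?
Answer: $- \frac{470}{151} \approx -3.1126$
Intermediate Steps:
$E{\left(L,b \right)} = \frac{43 + L}{2 + b}$ ($E{\left(L,b \right)} = \frac{L + 43}{b + 2} = \frac{43 + L}{2 + b}$)
$m{\left(f \right)} = \frac{1}{f}$
$\frac{1}{E{\left(-28,-52 \right)} + m{\left(-47 \right)}} = \frac{1}{\frac{43 - 28}{2 - 52} + \frac{1}{-47}} = \frac{1}{\frac{1}{-50} \cdot 15 - \frac{1}{47}} = \frac{1}{\left(- \frac{1}{50}\right) 15 - \frac{1}{47}} = \frac{1}{- \frac{3}{10} - \frac{1}{47}} = \frac{1}{- \frac{151}{470}} = - \frac{470}{151}$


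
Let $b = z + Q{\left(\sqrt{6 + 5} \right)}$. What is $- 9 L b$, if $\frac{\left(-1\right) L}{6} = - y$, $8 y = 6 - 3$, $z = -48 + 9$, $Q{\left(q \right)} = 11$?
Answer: $567$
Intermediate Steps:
$z = -39$
$y = \frac{3}{8}$ ($y = \frac{6 - 3}{8} = \frac{1}{8} \cdot 3 = \frac{3}{8} \approx 0.375$)
$L = \frac{9}{4}$ ($L = - 6 \left(\left(-1\right) \frac{3}{8}\right) = \left(-6\right) \left(- \frac{3}{8}\right) = \frac{9}{4} \approx 2.25$)
$b = -28$ ($b = -39 + 11 = -28$)
$- 9 L b = \left(-9\right) \frac{9}{4} \left(-28\right) = \left(- \frac{81}{4}\right) \left(-28\right) = 567$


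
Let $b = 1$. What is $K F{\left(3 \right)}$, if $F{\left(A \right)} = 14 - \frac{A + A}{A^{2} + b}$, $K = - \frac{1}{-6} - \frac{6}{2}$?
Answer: $- \frac{1139}{30} \approx -37.967$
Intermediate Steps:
$K = - \frac{17}{6}$ ($K = \left(-1\right) \left(- \frac{1}{6}\right) - 3 = \frac{1}{6} - 3 = - \frac{17}{6} \approx -2.8333$)
$F{\left(A \right)} = 14 - \frac{2 A}{1 + A^{2}}$ ($F{\left(A \right)} = 14 - \frac{A + A}{A^{2} + 1} = 14 - \frac{2 A}{1 + A^{2}}$)
$K F{\left(3 \right)} = - \frac{17 \frac{2 \left(7 - 3 + 7 \cdot 3^{2}\right)}{1 + 3^{2}}}{6} = - \frac{17 \frac{2 \left(7 - 3 + 7 \cdot 9\right)}{1 + 9}}{6} = - \frac{17 \frac{2 \left(7 - 3 + 63\right)}{10}}{6} = - \frac{17 \cdot 2 \cdot \frac{1}{10} \cdot 67}{6} = \left(- \frac{17}{6}\right) \frac{67}{5} = - \frac{1139}{30}$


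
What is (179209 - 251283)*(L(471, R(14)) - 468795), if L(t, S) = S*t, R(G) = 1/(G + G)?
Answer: 473014058193/14 ≈ 3.3787e+10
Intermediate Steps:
R(G) = 1/(2*G)
(179209 - 251283)*(L(471, R(14)) - 468795) = (179209 - 251283)*(((1/2)/14)*471 - 468795) = -72074*(((1/2)*(1/14))*471 - 468795) = -72074*((1/28)*471 - 468795) = -72074*(471/28 - 468795) = -72074*(-13125789/28) = 473014058193/14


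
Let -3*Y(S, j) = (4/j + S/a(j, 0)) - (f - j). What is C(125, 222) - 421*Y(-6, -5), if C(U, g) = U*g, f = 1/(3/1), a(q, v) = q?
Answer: 1217596/45 ≈ 27058.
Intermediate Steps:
f = ⅓ (f = 1/(3*1) = 1/3 = ⅓ ≈ 0.33333)
Y(S, j) = ⅑ - 4/(3*j) - j/3 - S/(3*j) (Y(S, j) = -((4/j + S/j) - (⅓ - j))/3 = -((4/j + S/j) + (-⅓ + j))/3 = -(-⅓ + j + 4/j + S/j)/3 = ⅑ - 4/(3*j) - j/3 - S/(3*j))
C(125, 222) - 421*Y(-6, -5) = 125*222 - 421*(⅑)*(-12 - 3*(-6) - 5*(1 - 3*(-5)))/(-5) = 27750 - 421*(⅑)*(-⅕)*(-12 + 18 - 5*(1 + 15)) = 27750 - 421*(⅑)*(-⅕)*(-12 + 18 - 5*16) = 27750 - 421*(⅑)*(-⅕)*(-12 + 18 - 80) = 27750 - 421*(⅑)*(-⅕)*(-74) = 27750 - 421*74/45 = 27750 - 1*31154/45 = 27750 - 31154/45 = 1217596/45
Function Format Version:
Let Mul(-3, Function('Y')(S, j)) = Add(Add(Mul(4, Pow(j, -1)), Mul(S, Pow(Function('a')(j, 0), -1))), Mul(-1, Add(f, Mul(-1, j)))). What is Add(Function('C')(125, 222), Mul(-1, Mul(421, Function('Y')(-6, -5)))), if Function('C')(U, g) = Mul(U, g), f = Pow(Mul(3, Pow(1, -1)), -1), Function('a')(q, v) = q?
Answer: Rational(1217596, 45) ≈ 27058.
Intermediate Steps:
f = Rational(1, 3) (f = Pow(Mul(3, 1), -1) = Pow(3, -1) = Rational(1, 3) ≈ 0.33333)
Function('Y')(S, j) = Add(Rational(1, 9), Mul(Rational(-4, 3), Pow(j, -1)), Mul(Rational(-1, 3), j), Mul(Rational(-1, 3), S, Pow(j, -1))) (Function('Y')(S, j) = Mul(Rational(-1, 3), Add(Add(Mul(4, Pow(j, -1)), Mul(S, Pow(j, -1))), Mul(-1, Add(Rational(1, 3), Mul(-1, j))))) = Mul(Rational(-1, 3), Add(Add(Mul(4, Pow(j, -1)), Mul(S, Pow(j, -1))), Add(Rational(-1, 3), j))) = Mul(Rational(-1, 3), Add(Rational(-1, 3), j, Mul(4, Pow(j, -1)), Mul(S, Pow(j, -1)))) = Add(Rational(1, 9), Mul(Rational(-4, 3), Pow(j, -1)), Mul(Rational(-1, 3), j), Mul(Rational(-1, 3), S, Pow(j, -1))))
Add(Function('C')(125, 222), Mul(-1, Mul(421, Function('Y')(-6, -5)))) = Add(Mul(125, 222), Mul(-1, Mul(421, Mul(Rational(1, 9), Pow(-5, -1), Add(-12, Mul(-3, -6), Mul(-5, Add(1, Mul(-3, -5)))))))) = Add(27750, Mul(-1, Mul(421, Mul(Rational(1, 9), Rational(-1, 5), Add(-12, 18, Mul(-5, Add(1, 15))))))) = Add(27750, Mul(-1, Mul(421, Mul(Rational(1, 9), Rational(-1, 5), Add(-12, 18, Mul(-5, 16)))))) = Add(27750, Mul(-1, Mul(421, Mul(Rational(1, 9), Rational(-1, 5), Add(-12, 18, -80))))) = Add(27750, Mul(-1, Mul(421, Mul(Rational(1, 9), Rational(-1, 5), -74)))) = Add(27750, Mul(-1, Mul(421, Rational(74, 45)))) = Add(27750, Mul(-1, Rational(31154, 45))) = Add(27750, Rational(-31154, 45)) = Rational(1217596, 45)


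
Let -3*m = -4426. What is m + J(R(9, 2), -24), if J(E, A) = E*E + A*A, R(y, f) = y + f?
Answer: 6517/3 ≈ 2172.3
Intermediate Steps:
m = 4426/3 (m = -⅓*(-4426) = 4426/3 ≈ 1475.3)
R(y, f) = f + y
J(E, A) = A² + E² (J(E, A) = E² + A² = A² + E²)
m + J(R(9, 2), -24) = 4426/3 + ((-24)² + (2 + 9)²) = 4426/3 + (576 + 11²) = 4426/3 + (576 + 121) = 4426/3 + 697 = 6517/3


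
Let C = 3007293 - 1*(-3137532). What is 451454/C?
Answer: 451454/6144825 ≈ 0.073469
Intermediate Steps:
C = 6144825 (C = 3007293 + 3137532 = 6144825)
451454/C = 451454/6144825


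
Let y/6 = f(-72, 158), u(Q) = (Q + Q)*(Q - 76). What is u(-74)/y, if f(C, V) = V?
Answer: 1850/79 ≈ 23.418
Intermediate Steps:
u(Q) = 2*Q*(-76 + Q) (u(Q) = (2*Q)*(-76 + Q) = 2*Q*(-76 + Q))
y = 948 (y = 6*158 = 948)
u(-74)/y = (2*(-74)*(-76 - 74))/948 = (2*(-74)*(-150))*(1/948) = 22200*(1/948) = 1850/79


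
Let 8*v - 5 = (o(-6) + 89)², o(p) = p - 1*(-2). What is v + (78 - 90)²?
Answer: 4191/4 ≈ 1047.8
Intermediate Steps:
o(p) = 2 + p (o(p) = p + 2 = 2 + p)
v = 3615/4 (v = 5/8 + ((2 - 6) + 89)²/8 = 5/8 + (-4 + 89)²/8 = 5/8 + (⅛)*85² = 5/8 + (⅛)*7225 = 5/8 + 7225/8 = 3615/4 ≈ 903.75)
v + (78 - 90)² = 3615/4 + (78 - 90)² = 3615/4 + (-12)² = 3615/4 + 144 = 4191/4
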